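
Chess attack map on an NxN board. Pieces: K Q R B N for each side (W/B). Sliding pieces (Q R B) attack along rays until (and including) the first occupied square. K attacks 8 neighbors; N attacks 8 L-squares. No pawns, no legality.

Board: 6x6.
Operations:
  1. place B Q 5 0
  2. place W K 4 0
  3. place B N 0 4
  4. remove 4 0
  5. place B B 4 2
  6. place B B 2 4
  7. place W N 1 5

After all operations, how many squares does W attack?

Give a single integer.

Op 1: place BQ@(5,0)
Op 2: place WK@(4,0)
Op 3: place BN@(0,4)
Op 4: remove (4,0)
Op 5: place BB@(4,2)
Op 6: place BB@(2,4)
Op 7: place WN@(1,5)
Per-piece attacks for W:
  WN@(1,5): attacks (2,3) (3,4) (0,3)
Union (3 distinct): (0,3) (2,3) (3,4)

Answer: 3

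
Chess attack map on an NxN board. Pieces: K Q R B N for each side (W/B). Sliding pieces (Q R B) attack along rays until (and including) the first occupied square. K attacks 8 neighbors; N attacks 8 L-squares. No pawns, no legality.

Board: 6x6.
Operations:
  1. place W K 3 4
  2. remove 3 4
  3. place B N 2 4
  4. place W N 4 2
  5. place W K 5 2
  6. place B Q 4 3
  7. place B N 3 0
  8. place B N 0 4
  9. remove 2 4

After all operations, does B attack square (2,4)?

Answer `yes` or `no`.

Op 1: place WK@(3,4)
Op 2: remove (3,4)
Op 3: place BN@(2,4)
Op 4: place WN@(4,2)
Op 5: place WK@(5,2)
Op 6: place BQ@(4,3)
Op 7: place BN@(3,0)
Op 8: place BN@(0,4)
Op 9: remove (2,4)
Per-piece attacks for B:
  BN@(0,4): attacks (2,5) (1,2) (2,3)
  BN@(3,0): attacks (4,2) (5,1) (2,2) (1,1)
  BQ@(4,3): attacks (4,4) (4,5) (4,2) (5,3) (3,3) (2,3) (1,3) (0,3) (5,4) (5,2) (3,4) (2,5) (3,2) (2,1) (1,0) [ray(0,-1) blocked at (4,2); ray(1,-1) blocked at (5,2)]
B attacks (2,4): no

Answer: no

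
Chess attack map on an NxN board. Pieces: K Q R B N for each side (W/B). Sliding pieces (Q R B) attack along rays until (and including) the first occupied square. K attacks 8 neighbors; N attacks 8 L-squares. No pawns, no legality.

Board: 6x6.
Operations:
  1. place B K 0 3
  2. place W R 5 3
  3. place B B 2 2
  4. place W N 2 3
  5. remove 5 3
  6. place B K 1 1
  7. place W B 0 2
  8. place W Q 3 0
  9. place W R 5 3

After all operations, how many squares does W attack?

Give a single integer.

Answer: 28

Derivation:
Op 1: place BK@(0,3)
Op 2: place WR@(5,3)
Op 3: place BB@(2,2)
Op 4: place WN@(2,3)
Op 5: remove (5,3)
Op 6: place BK@(1,1)
Op 7: place WB@(0,2)
Op 8: place WQ@(3,0)
Op 9: place WR@(5,3)
Per-piece attacks for W:
  WB@(0,2): attacks (1,3) (2,4) (3,5) (1,1) [ray(1,-1) blocked at (1,1)]
  WN@(2,3): attacks (3,5) (4,4) (1,5) (0,4) (3,1) (4,2) (1,1) (0,2)
  WQ@(3,0): attacks (3,1) (3,2) (3,3) (3,4) (3,5) (4,0) (5,0) (2,0) (1,0) (0,0) (4,1) (5,2) (2,1) (1,2) (0,3) [ray(-1,1) blocked at (0,3)]
  WR@(5,3): attacks (5,4) (5,5) (5,2) (5,1) (5,0) (4,3) (3,3) (2,3) [ray(-1,0) blocked at (2,3)]
Union (28 distinct): (0,0) (0,2) (0,3) (0,4) (1,0) (1,1) (1,2) (1,3) (1,5) (2,0) (2,1) (2,3) (2,4) (3,1) (3,2) (3,3) (3,4) (3,5) (4,0) (4,1) (4,2) (4,3) (4,4) (5,0) (5,1) (5,2) (5,4) (5,5)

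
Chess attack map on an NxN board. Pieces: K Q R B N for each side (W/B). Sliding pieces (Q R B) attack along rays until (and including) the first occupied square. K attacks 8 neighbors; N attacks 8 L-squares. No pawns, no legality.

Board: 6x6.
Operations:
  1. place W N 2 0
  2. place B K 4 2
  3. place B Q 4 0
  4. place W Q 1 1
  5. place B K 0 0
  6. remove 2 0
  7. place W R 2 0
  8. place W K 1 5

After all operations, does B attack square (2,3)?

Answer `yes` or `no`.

Op 1: place WN@(2,0)
Op 2: place BK@(4,2)
Op 3: place BQ@(4,0)
Op 4: place WQ@(1,1)
Op 5: place BK@(0,0)
Op 6: remove (2,0)
Op 7: place WR@(2,0)
Op 8: place WK@(1,5)
Per-piece attacks for B:
  BK@(0,0): attacks (0,1) (1,0) (1,1)
  BQ@(4,0): attacks (4,1) (4,2) (5,0) (3,0) (2,0) (5,1) (3,1) (2,2) (1,3) (0,4) [ray(0,1) blocked at (4,2); ray(-1,0) blocked at (2,0)]
  BK@(4,2): attacks (4,3) (4,1) (5,2) (3,2) (5,3) (5,1) (3,3) (3,1)
B attacks (2,3): no

Answer: no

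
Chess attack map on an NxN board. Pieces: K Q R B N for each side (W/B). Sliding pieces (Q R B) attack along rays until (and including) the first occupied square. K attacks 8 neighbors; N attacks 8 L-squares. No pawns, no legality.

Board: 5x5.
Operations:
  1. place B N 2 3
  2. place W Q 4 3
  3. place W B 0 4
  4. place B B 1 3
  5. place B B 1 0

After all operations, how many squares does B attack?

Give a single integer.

Answer: 13

Derivation:
Op 1: place BN@(2,3)
Op 2: place WQ@(4,3)
Op 3: place WB@(0,4)
Op 4: place BB@(1,3)
Op 5: place BB@(1,0)
Per-piece attacks for B:
  BB@(1,0): attacks (2,1) (3,2) (4,3) (0,1) [ray(1,1) blocked at (4,3)]
  BB@(1,3): attacks (2,4) (2,2) (3,1) (4,0) (0,4) (0,2) [ray(-1,1) blocked at (0,4)]
  BN@(2,3): attacks (4,4) (0,4) (3,1) (4,2) (1,1) (0,2)
Union (13 distinct): (0,1) (0,2) (0,4) (1,1) (2,1) (2,2) (2,4) (3,1) (3,2) (4,0) (4,2) (4,3) (4,4)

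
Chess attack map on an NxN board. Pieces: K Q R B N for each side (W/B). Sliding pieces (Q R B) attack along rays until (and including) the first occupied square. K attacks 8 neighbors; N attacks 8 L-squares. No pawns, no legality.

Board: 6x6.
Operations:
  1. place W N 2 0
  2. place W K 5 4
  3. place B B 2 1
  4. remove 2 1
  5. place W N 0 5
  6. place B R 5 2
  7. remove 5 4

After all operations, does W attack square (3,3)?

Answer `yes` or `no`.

Op 1: place WN@(2,0)
Op 2: place WK@(5,4)
Op 3: place BB@(2,1)
Op 4: remove (2,1)
Op 5: place WN@(0,5)
Op 6: place BR@(5,2)
Op 7: remove (5,4)
Per-piece attacks for W:
  WN@(0,5): attacks (1,3) (2,4)
  WN@(2,0): attacks (3,2) (4,1) (1,2) (0,1)
W attacks (3,3): no

Answer: no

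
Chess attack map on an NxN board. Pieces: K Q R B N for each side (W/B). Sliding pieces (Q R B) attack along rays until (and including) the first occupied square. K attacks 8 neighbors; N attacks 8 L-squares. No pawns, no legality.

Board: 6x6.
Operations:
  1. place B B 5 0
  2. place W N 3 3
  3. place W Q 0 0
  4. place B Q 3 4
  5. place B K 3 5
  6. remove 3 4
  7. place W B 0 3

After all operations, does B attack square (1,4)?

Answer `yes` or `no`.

Answer: yes

Derivation:
Op 1: place BB@(5,0)
Op 2: place WN@(3,3)
Op 3: place WQ@(0,0)
Op 4: place BQ@(3,4)
Op 5: place BK@(3,5)
Op 6: remove (3,4)
Op 7: place WB@(0,3)
Per-piece attacks for B:
  BK@(3,5): attacks (3,4) (4,5) (2,5) (4,4) (2,4)
  BB@(5,0): attacks (4,1) (3,2) (2,3) (1,4) (0,5)
B attacks (1,4): yes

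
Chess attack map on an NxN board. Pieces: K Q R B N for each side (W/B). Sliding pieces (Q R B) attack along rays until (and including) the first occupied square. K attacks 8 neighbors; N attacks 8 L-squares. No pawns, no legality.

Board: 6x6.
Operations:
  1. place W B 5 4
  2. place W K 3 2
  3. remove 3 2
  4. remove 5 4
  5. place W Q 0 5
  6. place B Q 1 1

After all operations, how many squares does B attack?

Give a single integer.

Op 1: place WB@(5,4)
Op 2: place WK@(3,2)
Op 3: remove (3,2)
Op 4: remove (5,4)
Op 5: place WQ@(0,5)
Op 6: place BQ@(1,1)
Per-piece attacks for B:
  BQ@(1,1): attacks (1,2) (1,3) (1,4) (1,5) (1,0) (2,1) (3,1) (4,1) (5,1) (0,1) (2,2) (3,3) (4,4) (5,5) (2,0) (0,2) (0,0)
Union (17 distinct): (0,0) (0,1) (0,2) (1,0) (1,2) (1,3) (1,4) (1,5) (2,0) (2,1) (2,2) (3,1) (3,3) (4,1) (4,4) (5,1) (5,5)

Answer: 17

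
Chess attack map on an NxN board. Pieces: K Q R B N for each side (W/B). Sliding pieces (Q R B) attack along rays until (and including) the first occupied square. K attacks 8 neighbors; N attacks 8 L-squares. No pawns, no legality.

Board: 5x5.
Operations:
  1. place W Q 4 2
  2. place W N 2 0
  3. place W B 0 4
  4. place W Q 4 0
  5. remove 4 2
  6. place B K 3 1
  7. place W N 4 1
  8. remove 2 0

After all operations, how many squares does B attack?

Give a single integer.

Op 1: place WQ@(4,2)
Op 2: place WN@(2,0)
Op 3: place WB@(0,4)
Op 4: place WQ@(4,0)
Op 5: remove (4,2)
Op 6: place BK@(3,1)
Op 7: place WN@(4,1)
Op 8: remove (2,0)
Per-piece attacks for B:
  BK@(3,1): attacks (3,2) (3,0) (4,1) (2,1) (4,2) (4,0) (2,2) (2,0)
Union (8 distinct): (2,0) (2,1) (2,2) (3,0) (3,2) (4,0) (4,1) (4,2)

Answer: 8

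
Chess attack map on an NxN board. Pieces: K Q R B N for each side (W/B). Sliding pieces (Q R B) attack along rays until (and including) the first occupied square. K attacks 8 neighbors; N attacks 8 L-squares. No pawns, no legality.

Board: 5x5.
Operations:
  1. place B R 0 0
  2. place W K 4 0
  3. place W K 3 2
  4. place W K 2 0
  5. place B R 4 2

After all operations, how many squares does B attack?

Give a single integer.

Answer: 11

Derivation:
Op 1: place BR@(0,0)
Op 2: place WK@(4,0)
Op 3: place WK@(3,2)
Op 4: place WK@(2,0)
Op 5: place BR@(4,2)
Per-piece attacks for B:
  BR@(0,0): attacks (0,1) (0,2) (0,3) (0,4) (1,0) (2,0) [ray(1,0) blocked at (2,0)]
  BR@(4,2): attacks (4,3) (4,4) (4,1) (4,0) (3,2) [ray(0,-1) blocked at (4,0); ray(-1,0) blocked at (3,2)]
Union (11 distinct): (0,1) (0,2) (0,3) (0,4) (1,0) (2,0) (3,2) (4,0) (4,1) (4,3) (4,4)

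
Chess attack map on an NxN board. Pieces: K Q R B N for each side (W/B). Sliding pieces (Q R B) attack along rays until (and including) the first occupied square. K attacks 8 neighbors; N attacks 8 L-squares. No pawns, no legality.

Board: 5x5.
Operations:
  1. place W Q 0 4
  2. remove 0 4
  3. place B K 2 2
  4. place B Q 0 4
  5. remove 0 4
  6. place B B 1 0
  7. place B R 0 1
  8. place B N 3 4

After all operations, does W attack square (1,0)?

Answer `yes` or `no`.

Op 1: place WQ@(0,4)
Op 2: remove (0,4)
Op 3: place BK@(2,2)
Op 4: place BQ@(0,4)
Op 5: remove (0,4)
Op 6: place BB@(1,0)
Op 7: place BR@(0,1)
Op 8: place BN@(3,4)
Per-piece attacks for W:
W attacks (1,0): no

Answer: no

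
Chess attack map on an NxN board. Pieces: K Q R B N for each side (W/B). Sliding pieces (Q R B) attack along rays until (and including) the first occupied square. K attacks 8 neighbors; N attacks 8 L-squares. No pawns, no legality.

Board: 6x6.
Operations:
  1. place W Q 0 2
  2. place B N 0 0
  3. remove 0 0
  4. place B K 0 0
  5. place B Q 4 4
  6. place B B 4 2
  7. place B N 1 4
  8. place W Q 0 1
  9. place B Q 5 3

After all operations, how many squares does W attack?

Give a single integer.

Answer: 23

Derivation:
Op 1: place WQ@(0,2)
Op 2: place BN@(0,0)
Op 3: remove (0,0)
Op 4: place BK@(0,0)
Op 5: place BQ@(4,4)
Op 6: place BB@(4,2)
Op 7: place BN@(1,4)
Op 8: place WQ@(0,1)
Op 9: place BQ@(5,3)
Per-piece attacks for W:
  WQ@(0,1): attacks (0,2) (0,0) (1,1) (2,1) (3,1) (4,1) (5,1) (1,2) (2,3) (3,4) (4,5) (1,0) [ray(0,1) blocked at (0,2); ray(0,-1) blocked at (0,0)]
  WQ@(0,2): attacks (0,3) (0,4) (0,5) (0,1) (1,2) (2,2) (3,2) (4,2) (1,3) (2,4) (3,5) (1,1) (2,0) [ray(0,-1) blocked at (0,1); ray(1,0) blocked at (4,2)]
Union (23 distinct): (0,0) (0,1) (0,2) (0,3) (0,4) (0,5) (1,0) (1,1) (1,2) (1,3) (2,0) (2,1) (2,2) (2,3) (2,4) (3,1) (3,2) (3,4) (3,5) (4,1) (4,2) (4,5) (5,1)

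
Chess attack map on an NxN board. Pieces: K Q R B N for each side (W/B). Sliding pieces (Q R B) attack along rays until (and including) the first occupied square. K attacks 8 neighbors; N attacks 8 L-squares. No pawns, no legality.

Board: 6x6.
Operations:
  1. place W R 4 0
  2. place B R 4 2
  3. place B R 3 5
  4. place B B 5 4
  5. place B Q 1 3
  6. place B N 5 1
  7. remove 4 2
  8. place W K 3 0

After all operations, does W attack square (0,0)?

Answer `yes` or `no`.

Op 1: place WR@(4,0)
Op 2: place BR@(4,2)
Op 3: place BR@(3,5)
Op 4: place BB@(5,4)
Op 5: place BQ@(1,3)
Op 6: place BN@(5,1)
Op 7: remove (4,2)
Op 8: place WK@(3,0)
Per-piece attacks for W:
  WK@(3,0): attacks (3,1) (4,0) (2,0) (4,1) (2,1)
  WR@(4,0): attacks (4,1) (4,2) (4,3) (4,4) (4,5) (5,0) (3,0) [ray(-1,0) blocked at (3,0)]
W attacks (0,0): no

Answer: no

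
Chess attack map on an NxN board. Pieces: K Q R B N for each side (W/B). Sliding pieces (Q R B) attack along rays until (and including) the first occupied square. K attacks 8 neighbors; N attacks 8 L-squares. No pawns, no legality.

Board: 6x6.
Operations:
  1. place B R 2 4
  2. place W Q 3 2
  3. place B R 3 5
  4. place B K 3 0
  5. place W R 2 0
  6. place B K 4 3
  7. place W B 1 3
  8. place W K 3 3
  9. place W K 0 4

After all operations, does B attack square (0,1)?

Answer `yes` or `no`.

Answer: no

Derivation:
Op 1: place BR@(2,4)
Op 2: place WQ@(3,2)
Op 3: place BR@(3,5)
Op 4: place BK@(3,0)
Op 5: place WR@(2,0)
Op 6: place BK@(4,3)
Op 7: place WB@(1,3)
Op 8: place WK@(3,3)
Op 9: place WK@(0,4)
Per-piece attacks for B:
  BR@(2,4): attacks (2,5) (2,3) (2,2) (2,1) (2,0) (3,4) (4,4) (5,4) (1,4) (0,4) [ray(0,-1) blocked at (2,0); ray(-1,0) blocked at (0,4)]
  BK@(3,0): attacks (3,1) (4,0) (2,0) (4,1) (2,1)
  BR@(3,5): attacks (3,4) (3,3) (4,5) (5,5) (2,5) (1,5) (0,5) [ray(0,-1) blocked at (3,3)]
  BK@(4,3): attacks (4,4) (4,2) (5,3) (3,3) (5,4) (5,2) (3,4) (3,2)
B attacks (0,1): no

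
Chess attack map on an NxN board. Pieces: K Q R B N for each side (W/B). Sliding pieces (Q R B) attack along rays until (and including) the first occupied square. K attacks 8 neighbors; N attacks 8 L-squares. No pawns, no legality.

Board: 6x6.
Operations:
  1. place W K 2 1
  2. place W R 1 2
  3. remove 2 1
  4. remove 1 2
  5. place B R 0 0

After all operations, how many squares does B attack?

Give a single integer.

Answer: 10

Derivation:
Op 1: place WK@(2,1)
Op 2: place WR@(1,2)
Op 3: remove (2,1)
Op 4: remove (1,2)
Op 5: place BR@(0,0)
Per-piece attacks for B:
  BR@(0,0): attacks (0,1) (0,2) (0,3) (0,4) (0,5) (1,0) (2,0) (3,0) (4,0) (5,0)
Union (10 distinct): (0,1) (0,2) (0,3) (0,4) (0,5) (1,0) (2,0) (3,0) (4,0) (5,0)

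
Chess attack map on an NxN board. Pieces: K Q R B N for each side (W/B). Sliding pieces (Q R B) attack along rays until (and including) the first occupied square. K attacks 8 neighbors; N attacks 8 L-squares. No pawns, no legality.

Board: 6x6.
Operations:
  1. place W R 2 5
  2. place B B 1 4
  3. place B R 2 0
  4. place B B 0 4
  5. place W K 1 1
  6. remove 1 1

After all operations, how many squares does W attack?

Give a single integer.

Op 1: place WR@(2,5)
Op 2: place BB@(1,4)
Op 3: place BR@(2,0)
Op 4: place BB@(0,4)
Op 5: place WK@(1,1)
Op 6: remove (1,1)
Per-piece attacks for W:
  WR@(2,5): attacks (2,4) (2,3) (2,2) (2,1) (2,0) (3,5) (4,5) (5,5) (1,5) (0,5) [ray(0,-1) blocked at (2,0)]
Union (10 distinct): (0,5) (1,5) (2,0) (2,1) (2,2) (2,3) (2,4) (3,5) (4,5) (5,5)

Answer: 10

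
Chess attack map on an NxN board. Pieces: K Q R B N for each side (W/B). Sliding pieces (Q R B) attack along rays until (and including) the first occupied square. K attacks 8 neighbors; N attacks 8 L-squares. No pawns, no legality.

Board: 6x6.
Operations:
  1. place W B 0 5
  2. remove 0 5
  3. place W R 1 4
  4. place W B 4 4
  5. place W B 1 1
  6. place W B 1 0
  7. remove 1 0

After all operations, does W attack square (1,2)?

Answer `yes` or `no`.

Answer: yes

Derivation:
Op 1: place WB@(0,5)
Op 2: remove (0,5)
Op 3: place WR@(1,4)
Op 4: place WB@(4,4)
Op 5: place WB@(1,1)
Op 6: place WB@(1,0)
Op 7: remove (1,0)
Per-piece attacks for W:
  WB@(1,1): attacks (2,2) (3,3) (4,4) (2,0) (0,2) (0,0) [ray(1,1) blocked at (4,4)]
  WR@(1,4): attacks (1,5) (1,3) (1,2) (1,1) (2,4) (3,4) (4,4) (0,4) [ray(0,-1) blocked at (1,1); ray(1,0) blocked at (4,4)]
  WB@(4,4): attacks (5,5) (5,3) (3,5) (3,3) (2,2) (1,1) [ray(-1,-1) blocked at (1,1)]
W attacks (1,2): yes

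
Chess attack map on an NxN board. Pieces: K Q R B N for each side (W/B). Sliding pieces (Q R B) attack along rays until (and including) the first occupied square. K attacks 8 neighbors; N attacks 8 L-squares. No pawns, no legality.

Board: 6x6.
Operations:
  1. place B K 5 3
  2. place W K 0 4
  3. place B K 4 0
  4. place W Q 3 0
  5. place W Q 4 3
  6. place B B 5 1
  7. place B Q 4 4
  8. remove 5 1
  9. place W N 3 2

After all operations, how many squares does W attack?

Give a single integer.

Answer: 26

Derivation:
Op 1: place BK@(5,3)
Op 2: place WK@(0,4)
Op 3: place BK@(4,0)
Op 4: place WQ@(3,0)
Op 5: place WQ@(4,3)
Op 6: place BB@(5,1)
Op 7: place BQ@(4,4)
Op 8: remove (5,1)
Op 9: place WN@(3,2)
Per-piece attacks for W:
  WK@(0,4): attacks (0,5) (0,3) (1,4) (1,5) (1,3)
  WQ@(3,0): attacks (3,1) (3,2) (4,0) (2,0) (1,0) (0,0) (4,1) (5,2) (2,1) (1,2) (0,3) [ray(0,1) blocked at (3,2); ray(1,0) blocked at (4,0)]
  WN@(3,2): attacks (4,4) (5,3) (2,4) (1,3) (4,0) (5,1) (2,0) (1,1)
  WQ@(4,3): attacks (4,4) (4,2) (4,1) (4,0) (5,3) (3,3) (2,3) (1,3) (0,3) (5,4) (5,2) (3,4) (2,5) (3,2) [ray(0,1) blocked at (4,4); ray(0,-1) blocked at (4,0); ray(1,0) blocked at (5,3); ray(-1,-1) blocked at (3,2)]
Union (26 distinct): (0,0) (0,3) (0,5) (1,0) (1,1) (1,2) (1,3) (1,4) (1,5) (2,0) (2,1) (2,3) (2,4) (2,5) (3,1) (3,2) (3,3) (3,4) (4,0) (4,1) (4,2) (4,4) (5,1) (5,2) (5,3) (5,4)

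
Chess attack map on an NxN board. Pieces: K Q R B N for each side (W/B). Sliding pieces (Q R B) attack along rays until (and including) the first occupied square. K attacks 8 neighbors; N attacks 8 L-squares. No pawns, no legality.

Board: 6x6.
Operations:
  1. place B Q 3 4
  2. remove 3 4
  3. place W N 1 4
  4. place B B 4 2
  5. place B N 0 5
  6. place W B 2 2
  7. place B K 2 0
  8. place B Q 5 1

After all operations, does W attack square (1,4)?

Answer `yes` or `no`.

Op 1: place BQ@(3,4)
Op 2: remove (3,4)
Op 3: place WN@(1,4)
Op 4: place BB@(4,2)
Op 5: place BN@(0,5)
Op 6: place WB@(2,2)
Op 7: place BK@(2,0)
Op 8: place BQ@(5,1)
Per-piece attacks for W:
  WN@(1,4): attacks (3,5) (2,2) (3,3) (0,2)
  WB@(2,2): attacks (3,3) (4,4) (5,5) (3,1) (4,0) (1,3) (0,4) (1,1) (0,0)
W attacks (1,4): no

Answer: no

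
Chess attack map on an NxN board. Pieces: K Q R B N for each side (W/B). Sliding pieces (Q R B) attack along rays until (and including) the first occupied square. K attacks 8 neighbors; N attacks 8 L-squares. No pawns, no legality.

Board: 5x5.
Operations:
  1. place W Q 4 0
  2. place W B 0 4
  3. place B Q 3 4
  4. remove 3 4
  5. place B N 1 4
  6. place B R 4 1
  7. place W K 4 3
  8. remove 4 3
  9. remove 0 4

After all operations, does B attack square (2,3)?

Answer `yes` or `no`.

Op 1: place WQ@(4,0)
Op 2: place WB@(0,4)
Op 3: place BQ@(3,4)
Op 4: remove (3,4)
Op 5: place BN@(1,4)
Op 6: place BR@(4,1)
Op 7: place WK@(4,3)
Op 8: remove (4,3)
Op 9: remove (0,4)
Per-piece attacks for B:
  BN@(1,4): attacks (2,2) (3,3) (0,2)
  BR@(4,1): attacks (4,2) (4,3) (4,4) (4,0) (3,1) (2,1) (1,1) (0,1) [ray(0,-1) blocked at (4,0)]
B attacks (2,3): no

Answer: no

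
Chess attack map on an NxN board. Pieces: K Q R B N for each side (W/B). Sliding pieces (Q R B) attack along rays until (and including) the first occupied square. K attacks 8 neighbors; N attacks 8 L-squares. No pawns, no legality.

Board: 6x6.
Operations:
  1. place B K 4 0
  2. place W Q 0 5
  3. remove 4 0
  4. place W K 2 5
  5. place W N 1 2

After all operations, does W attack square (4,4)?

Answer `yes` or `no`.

Op 1: place BK@(4,0)
Op 2: place WQ@(0,5)
Op 3: remove (4,0)
Op 4: place WK@(2,5)
Op 5: place WN@(1,2)
Per-piece attacks for W:
  WQ@(0,5): attacks (0,4) (0,3) (0,2) (0,1) (0,0) (1,5) (2,5) (1,4) (2,3) (3,2) (4,1) (5,0) [ray(1,0) blocked at (2,5)]
  WN@(1,2): attacks (2,4) (3,3) (0,4) (2,0) (3,1) (0,0)
  WK@(2,5): attacks (2,4) (3,5) (1,5) (3,4) (1,4)
W attacks (4,4): no

Answer: no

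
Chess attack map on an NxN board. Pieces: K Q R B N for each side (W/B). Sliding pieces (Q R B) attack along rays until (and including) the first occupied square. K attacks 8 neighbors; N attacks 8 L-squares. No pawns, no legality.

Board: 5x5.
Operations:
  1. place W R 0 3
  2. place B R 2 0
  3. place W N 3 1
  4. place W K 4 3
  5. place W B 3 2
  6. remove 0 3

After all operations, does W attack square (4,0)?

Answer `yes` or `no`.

Answer: no

Derivation:
Op 1: place WR@(0,3)
Op 2: place BR@(2,0)
Op 3: place WN@(3,1)
Op 4: place WK@(4,3)
Op 5: place WB@(3,2)
Op 6: remove (0,3)
Per-piece attacks for W:
  WN@(3,1): attacks (4,3) (2,3) (1,2) (1,0)
  WB@(3,2): attacks (4,3) (4,1) (2,3) (1,4) (2,1) (1,0) [ray(1,1) blocked at (4,3)]
  WK@(4,3): attacks (4,4) (4,2) (3,3) (3,4) (3,2)
W attacks (4,0): no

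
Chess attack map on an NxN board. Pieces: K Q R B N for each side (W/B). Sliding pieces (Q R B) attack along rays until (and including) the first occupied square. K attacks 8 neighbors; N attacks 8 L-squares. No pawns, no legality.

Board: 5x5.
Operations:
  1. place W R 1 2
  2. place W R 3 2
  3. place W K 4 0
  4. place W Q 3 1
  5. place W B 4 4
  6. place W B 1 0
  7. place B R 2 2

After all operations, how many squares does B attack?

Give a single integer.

Answer: 6

Derivation:
Op 1: place WR@(1,2)
Op 2: place WR@(3,2)
Op 3: place WK@(4,0)
Op 4: place WQ@(3,1)
Op 5: place WB@(4,4)
Op 6: place WB@(1,0)
Op 7: place BR@(2,2)
Per-piece attacks for B:
  BR@(2,2): attacks (2,3) (2,4) (2,1) (2,0) (3,2) (1,2) [ray(1,0) blocked at (3,2); ray(-1,0) blocked at (1,2)]
Union (6 distinct): (1,2) (2,0) (2,1) (2,3) (2,4) (3,2)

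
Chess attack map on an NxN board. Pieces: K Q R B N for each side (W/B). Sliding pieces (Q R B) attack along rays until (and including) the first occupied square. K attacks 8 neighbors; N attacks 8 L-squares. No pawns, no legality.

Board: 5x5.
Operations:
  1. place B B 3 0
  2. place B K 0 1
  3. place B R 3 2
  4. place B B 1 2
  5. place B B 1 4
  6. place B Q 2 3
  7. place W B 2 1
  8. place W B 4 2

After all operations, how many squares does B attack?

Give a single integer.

Answer: 21

Derivation:
Op 1: place BB@(3,0)
Op 2: place BK@(0,1)
Op 3: place BR@(3,2)
Op 4: place BB@(1,2)
Op 5: place BB@(1,4)
Op 6: place BQ@(2,3)
Op 7: place WB@(2,1)
Op 8: place WB@(4,2)
Per-piece attacks for B:
  BK@(0,1): attacks (0,2) (0,0) (1,1) (1,2) (1,0)
  BB@(1,2): attacks (2,3) (2,1) (0,3) (0,1) [ray(1,1) blocked at (2,3); ray(1,-1) blocked at (2,1); ray(-1,-1) blocked at (0,1)]
  BB@(1,4): attacks (2,3) (0,3) [ray(1,-1) blocked at (2,3)]
  BQ@(2,3): attacks (2,4) (2,2) (2,1) (3,3) (4,3) (1,3) (0,3) (3,4) (3,2) (1,4) (1,2) [ray(0,-1) blocked at (2,1); ray(1,-1) blocked at (3,2); ray(-1,1) blocked at (1,4); ray(-1,-1) blocked at (1,2)]
  BB@(3,0): attacks (4,1) (2,1) [ray(-1,1) blocked at (2,1)]
  BR@(3,2): attacks (3,3) (3,4) (3,1) (3,0) (4,2) (2,2) (1,2) [ray(0,-1) blocked at (3,0); ray(1,0) blocked at (4,2); ray(-1,0) blocked at (1,2)]
Union (21 distinct): (0,0) (0,1) (0,2) (0,3) (1,0) (1,1) (1,2) (1,3) (1,4) (2,1) (2,2) (2,3) (2,4) (3,0) (3,1) (3,2) (3,3) (3,4) (4,1) (4,2) (4,3)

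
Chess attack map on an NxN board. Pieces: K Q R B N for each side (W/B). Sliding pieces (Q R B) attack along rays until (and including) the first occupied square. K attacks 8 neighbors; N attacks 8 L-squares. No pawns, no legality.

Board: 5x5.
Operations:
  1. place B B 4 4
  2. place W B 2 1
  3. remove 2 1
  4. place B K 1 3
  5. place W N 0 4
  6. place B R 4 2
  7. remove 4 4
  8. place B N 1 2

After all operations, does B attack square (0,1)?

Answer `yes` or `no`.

Answer: no

Derivation:
Op 1: place BB@(4,4)
Op 2: place WB@(2,1)
Op 3: remove (2,1)
Op 4: place BK@(1,3)
Op 5: place WN@(0,4)
Op 6: place BR@(4,2)
Op 7: remove (4,4)
Op 8: place BN@(1,2)
Per-piece attacks for B:
  BN@(1,2): attacks (2,4) (3,3) (0,4) (2,0) (3,1) (0,0)
  BK@(1,3): attacks (1,4) (1,2) (2,3) (0,3) (2,4) (2,2) (0,4) (0,2)
  BR@(4,2): attacks (4,3) (4,4) (4,1) (4,0) (3,2) (2,2) (1,2) [ray(-1,0) blocked at (1,2)]
B attacks (0,1): no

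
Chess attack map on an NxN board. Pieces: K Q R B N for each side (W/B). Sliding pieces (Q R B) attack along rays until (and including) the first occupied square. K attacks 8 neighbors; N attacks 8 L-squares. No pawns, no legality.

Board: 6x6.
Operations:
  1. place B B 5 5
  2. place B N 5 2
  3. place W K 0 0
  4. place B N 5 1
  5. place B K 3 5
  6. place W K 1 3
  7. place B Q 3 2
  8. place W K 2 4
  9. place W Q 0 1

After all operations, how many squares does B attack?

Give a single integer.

Answer: 27

Derivation:
Op 1: place BB@(5,5)
Op 2: place BN@(5,2)
Op 3: place WK@(0,0)
Op 4: place BN@(5,1)
Op 5: place BK@(3,5)
Op 6: place WK@(1,3)
Op 7: place BQ@(3,2)
Op 8: place WK@(2,4)
Op 9: place WQ@(0,1)
Per-piece attacks for B:
  BQ@(3,2): attacks (3,3) (3,4) (3,5) (3,1) (3,0) (4,2) (5,2) (2,2) (1,2) (0,2) (4,3) (5,4) (4,1) (5,0) (2,3) (1,4) (0,5) (2,1) (1,0) [ray(0,1) blocked at (3,5); ray(1,0) blocked at (5,2)]
  BK@(3,5): attacks (3,4) (4,5) (2,5) (4,4) (2,4)
  BN@(5,1): attacks (4,3) (3,2) (3,0)
  BN@(5,2): attacks (4,4) (3,3) (4,0) (3,1)
  BB@(5,5): attacks (4,4) (3,3) (2,2) (1,1) (0,0) [ray(-1,-1) blocked at (0,0)]
Union (27 distinct): (0,0) (0,2) (0,5) (1,0) (1,1) (1,2) (1,4) (2,1) (2,2) (2,3) (2,4) (2,5) (3,0) (3,1) (3,2) (3,3) (3,4) (3,5) (4,0) (4,1) (4,2) (4,3) (4,4) (4,5) (5,0) (5,2) (5,4)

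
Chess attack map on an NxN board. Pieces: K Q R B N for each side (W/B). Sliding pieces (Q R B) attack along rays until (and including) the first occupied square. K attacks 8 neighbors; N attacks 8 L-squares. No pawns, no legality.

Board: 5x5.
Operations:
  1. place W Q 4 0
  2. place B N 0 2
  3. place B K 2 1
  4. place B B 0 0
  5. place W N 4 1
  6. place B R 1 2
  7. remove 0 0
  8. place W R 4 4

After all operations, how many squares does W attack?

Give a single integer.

Answer: 15

Derivation:
Op 1: place WQ@(4,0)
Op 2: place BN@(0,2)
Op 3: place BK@(2,1)
Op 4: place BB@(0,0)
Op 5: place WN@(4,1)
Op 6: place BR@(1,2)
Op 7: remove (0,0)
Op 8: place WR@(4,4)
Per-piece attacks for W:
  WQ@(4,0): attacks (4,1) (3,0) (2,0) (1,0) (0,0) (3,1) (2,2) (1,3) (0,4) [ray(0,1) blocked at (4,1)]
  WN@(4,1): attacks (3,3) (2,2) (2,0)
  WR@(4,4): attacks (4,3) (4,2) (4,1) (3,4) (2,4) (1,4) (0,4) [ray(0,-1) blocked at (4,1)]
Union (15 distinct): (0,0) (0,4) (1,0) (1,3) (1,4) (2,0) (2,2) (2,4) (3,0) (3,1) (3,3) (3,4) (4,1) (4,2) (4,3)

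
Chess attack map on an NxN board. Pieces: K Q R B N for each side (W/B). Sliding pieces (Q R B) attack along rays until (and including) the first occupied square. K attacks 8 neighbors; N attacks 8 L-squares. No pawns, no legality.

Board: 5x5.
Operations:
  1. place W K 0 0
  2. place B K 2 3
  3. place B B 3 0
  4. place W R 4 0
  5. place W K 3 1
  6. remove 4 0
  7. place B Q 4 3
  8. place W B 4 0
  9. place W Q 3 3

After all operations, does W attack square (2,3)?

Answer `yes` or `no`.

Answer: yes

Derivation:
Op 1: place WK@(0,0)
Op 2: place BK@(2,3)
Op 3: place BB@(3,0)
Op 4: place WR@(4,0)
Op 5: place WK@(3,1)
Op 6: remove (4,0)
Op 7: place BQ@(4,3)
Op 8: place WB@(4,0)
Op 9: place WQ@(3,3)
Per-piece attacks for W:
  WK@(0,0): attacks (0,1) (1,0) (1,1)
  WK@(3,1): attacks (3,2) (3,0) (4,1) (2,1) (4,2) (4,0) (2,2) (2,0)
  WQ@(3,3): attacks (3,4) (3,2) (3,1) (4,3) (2,3) (4,4) (4,2) (2,4) (2,2) (1,1) (0,0) [ray(0,-1) blocked at (3,1); ray(1,0) blocked at (4,3); ray(-1,0) blocked at (2,3); ray(-1,-1) blocked at (0,0)]
  WB@(4,0): attacks (3,1) [ray(-1,1) blocked at (3,1)]
W attacks (2,3): yes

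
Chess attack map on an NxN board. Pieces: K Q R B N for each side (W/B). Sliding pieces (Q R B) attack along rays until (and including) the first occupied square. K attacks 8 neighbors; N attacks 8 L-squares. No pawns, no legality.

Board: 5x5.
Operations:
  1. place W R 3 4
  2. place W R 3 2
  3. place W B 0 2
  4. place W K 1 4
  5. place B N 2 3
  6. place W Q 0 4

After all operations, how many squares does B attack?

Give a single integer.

Op 1: place WR@(3,4)
Op 2: place WR@(3,2)
Op 3: place WB@(0,2)
Op 4: place WK@(1,4)
Op 5: place BN@(2,3)
Op 6: place WQ@(0,4)
Per-piece attacks for B:
  BN@(2,3): attacks (4,4) (0,4) (3,1) (4,2) (1,1) (0,2)
Union (6 distinct): (0,2) (0,4) (1,1) (3,1) (4,2) (4,4)

Answer: 6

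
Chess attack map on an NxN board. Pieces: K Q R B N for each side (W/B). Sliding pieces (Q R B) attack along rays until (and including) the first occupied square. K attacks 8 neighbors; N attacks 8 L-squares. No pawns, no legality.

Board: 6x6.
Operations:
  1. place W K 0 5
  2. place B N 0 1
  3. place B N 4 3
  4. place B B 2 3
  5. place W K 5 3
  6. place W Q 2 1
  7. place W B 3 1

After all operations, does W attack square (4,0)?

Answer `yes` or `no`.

Op 1: place WK@(0,5)
Op 2: place BN@(0,1)
Op 3: place BN@(4,3)
Op 4: place BB@(2,3)
Op 5: place WK@(5,3)
Op 6: place WQ@(2,1)
Op 7: place WB@(3,1)
Per-piece attacks for W:
  WK@(0,5): attacks (0,4) (1,5) (1,4)
  WQ@(2,1): attacks (2,2) (2,3) (2,0) (3,1) (1,1) (0,1) (3,2) (4,3) (3,0) (1,2) (0,3) (1,0) [ray(0,1) blocked at (2,3); ray(1,0) blocked at (3,1); ray(-1,0) blocked at (0,1); ray(1,1) blocked at (4,3)]
  WB@(3,1): attacks (4,2) (5,3) (4,0) (2,2) (1,3) (0,4) (2,0) [ray(1,1) blocked at (5,3)]
  WK@(5,3): attacks (5,4) (5,2) (4,3) (4,4) (4,2)
W attacks (4,0): yes

Answer: yes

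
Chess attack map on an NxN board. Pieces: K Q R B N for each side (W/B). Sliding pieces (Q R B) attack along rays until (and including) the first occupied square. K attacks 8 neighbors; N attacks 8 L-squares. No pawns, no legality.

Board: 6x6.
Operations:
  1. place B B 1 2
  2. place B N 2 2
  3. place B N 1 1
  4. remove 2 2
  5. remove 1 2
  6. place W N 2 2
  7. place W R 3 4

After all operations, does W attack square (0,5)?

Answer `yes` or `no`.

Op 1: place BB@(1,2)
Op 2: place BN@(2,2)
Op 3: place BN@(1,1)
Op 4: remove (2,2)
Op 5: remove (1,2)
Op 6: place WN@(2,2)
Op 7: place WR@(3,4)
Per-piece attacks for W:
  WN@(2,2): attacks (3,4) (4,3) (1,4) (0,3) (3,0) (4,1) (1,0) (0,1)
  WR@(3,4): attacks (3,5) (3,3) (3,2) (3,1) (3,0) (4,4) (5,4) (2,4) (1,4) (0,4)
W attacks (0,5): no

Answer: no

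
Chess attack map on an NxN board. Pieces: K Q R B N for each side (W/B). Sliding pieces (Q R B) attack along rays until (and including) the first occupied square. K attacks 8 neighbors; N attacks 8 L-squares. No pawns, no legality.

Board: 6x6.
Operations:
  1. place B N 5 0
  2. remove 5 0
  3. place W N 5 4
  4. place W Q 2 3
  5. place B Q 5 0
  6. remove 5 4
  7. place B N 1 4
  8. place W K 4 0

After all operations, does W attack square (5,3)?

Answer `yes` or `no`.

Answer: yes

Derivation:
Op 1: place BN@(5,0)
Op 2: remove (5,0)
Op 3: place WN@(5,4)
Op 4: place WQ@(2,3)
Op 5: place BQ@(5,0)
Op 6: remove (5,4)
Op 7: place BN@(1,4)
Op 8: place WK@(4,0)
Per-piece attacks for W:
  WQ@(2,3): attacks (2,4) (2,5) (2,2) (2,1) (2,0) (3,3) (4,3) (5,3) (1,3) (0,3) (3,4) (4,5) (3,2) (4,1) (5,0) (1,4) (1,2) (0,1) [ray(1,-1) blocked at (5,0); ray(-1,1) blocked at (1,4)]
  WK@(4,0): attacks (4,1) (5,0) (3,0) (5,1) (3,1)
W attacks (5,3): yes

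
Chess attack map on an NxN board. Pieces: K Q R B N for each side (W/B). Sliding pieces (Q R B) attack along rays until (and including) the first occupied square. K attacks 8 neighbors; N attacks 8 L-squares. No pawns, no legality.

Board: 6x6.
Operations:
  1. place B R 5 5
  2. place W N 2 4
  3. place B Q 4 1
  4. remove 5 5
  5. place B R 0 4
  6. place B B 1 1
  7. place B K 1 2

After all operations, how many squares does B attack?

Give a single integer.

Answer: 26

Derivation:
Op 1: place BR@(5,5)
Op 2: place WN@(2,4)
Op 3: place BQ@(4,1)
Op 4: remove (5,5)
Op 5: place BR@(0,4)
Op 6: place BB@(1,1)
Op 7: place BK@(1,2)
Per-piece attacks for B:
  BR@(0,4): attacks (0,5) (0,3) (0,2) (0,1) (0,0) (1,4) (2,4) [ray(1,0) blocked at (2,4)]
  BB@(1,1): attacks (2,2) (3,3) (4,4) (5,5) (2,0) (0,2) (0,0)
  BK@(1,2): attacks (1,3) (1,1) (2,2) (0,2) (2,3) (2,1) (0,3) (0,1)
  BQ@(4,1): attacks (4,2) (4,3) (4,4) (4,5) (4,0) (5,1) (3,1) (2,1) (1,1) (5,2) (5,0) (3,2) (2,3) (1,4) (0,5) (3,0) [ray(-1,0) blocked at (1,1)]
Union (26 distinct): (0,0) (0,1) (0,2) (0,3) (0,5) (1,1) (1,3) (1,4) (2,0) (2,1) (2,2) (2,3) (2,4) (3,0) (3,1) (3,2) (3,3) (4,0) (4,2) (4,3) (4,4) (4,5) (5,0) (5,1) (5,2) (5,5)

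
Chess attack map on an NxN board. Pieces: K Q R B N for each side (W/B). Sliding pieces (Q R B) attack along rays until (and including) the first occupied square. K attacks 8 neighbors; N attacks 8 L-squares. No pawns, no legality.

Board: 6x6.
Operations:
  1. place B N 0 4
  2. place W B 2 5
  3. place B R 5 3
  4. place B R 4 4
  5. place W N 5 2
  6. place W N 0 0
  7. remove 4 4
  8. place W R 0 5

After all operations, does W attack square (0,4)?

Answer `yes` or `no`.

Op 1: place BN@(0,4)
Op 2: place WB@(2,5)
Op 3: place BR@(5,3)
Op 4: place BR@(4,4)
Op 5: place WN@(5,2)
Op 6: place WN@(0,0)
Op 7: remove (4,4)
Op 8: place WR@(0,5)
Per-piece attacks for W:
  WN@(0,0): attacks (1,2) (2,1)
  WR@(0,5): attacks (0,4) (1,5) (2,5) [ray(0,-1) blocked at (0,4); ray(1,0) blocked at (2,5)]
  WB@(2,5): attacks (3,4) (4,3) (5,2) (1,4) (0,3) [ray(1,-1) blocked at (5,2)]
  WN@(5,2): attacks (4,4) (3,3) (4,0) (3,1)
W attacks (0,4): yes

Answer: yes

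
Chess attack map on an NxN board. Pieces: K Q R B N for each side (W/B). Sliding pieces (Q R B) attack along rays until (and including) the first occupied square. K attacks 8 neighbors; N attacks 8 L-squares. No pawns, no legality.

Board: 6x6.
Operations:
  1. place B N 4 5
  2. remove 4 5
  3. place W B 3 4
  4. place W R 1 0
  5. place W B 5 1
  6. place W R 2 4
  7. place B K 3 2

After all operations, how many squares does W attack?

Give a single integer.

Answer: 23

Derivation:
Op 1: place BN@(4,5)
Op 2: remove (4,5)
Op 3: place WB@(3,4)
Op 4: place WR@(1,0)
Op 5: place WB@(5,1)
Op 6: place WR@(2,4)
Op 7: place BK@(3,2)
Per-piece attacks for W:
  WR@(1,0): attacks (1,1) (1,2) (1,3) (1,4) (1,5) (2,0) (3,0) (4,0) (5,0) (0,0)
  WR@(2,4): attacks (2,5) (2,3) (2,2) (2,1) (2,0) (3,4) (1,4) (0,4) [ray(1,0) blocked at (3,4)]
  WB@(3,4): attacks (4,5) (4,3) (5,2) (2,5) (2,3) (1,2) (0,1)
  WB@(5,1): attacks (4,2) (3,3) (2,4) (4,0) [ray(-1,1) blocked at (2,4)]
Union (23 distinct): (0,0) (0,1) (0,4) (1,1) (1,2) (1,3) (1,4) (1,5) (2,0) (2,1) (2,2) (2,3) (2,4) (2,5) (3,0) (3,3) (3,4) (4,0) (4,2) (4,3) (4,5) (5,0) (5,2)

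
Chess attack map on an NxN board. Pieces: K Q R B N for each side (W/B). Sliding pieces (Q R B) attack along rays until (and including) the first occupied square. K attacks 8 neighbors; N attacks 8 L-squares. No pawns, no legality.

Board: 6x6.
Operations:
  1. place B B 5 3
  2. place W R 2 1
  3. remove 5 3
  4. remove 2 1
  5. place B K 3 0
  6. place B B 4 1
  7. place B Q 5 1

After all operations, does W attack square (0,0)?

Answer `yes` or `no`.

Op 1: place BB@(5,3)
Op 2: place WR@(2,1)
Op 3: remove (5,3)
Op 4: remove (2,1)
Op 5: place BK@(3,0)
Op 6: place BB@(4,1)
Op 7: place BQ@(5,1)
Per-piece attacks for W:
W attacks (0,0): no

Answer: no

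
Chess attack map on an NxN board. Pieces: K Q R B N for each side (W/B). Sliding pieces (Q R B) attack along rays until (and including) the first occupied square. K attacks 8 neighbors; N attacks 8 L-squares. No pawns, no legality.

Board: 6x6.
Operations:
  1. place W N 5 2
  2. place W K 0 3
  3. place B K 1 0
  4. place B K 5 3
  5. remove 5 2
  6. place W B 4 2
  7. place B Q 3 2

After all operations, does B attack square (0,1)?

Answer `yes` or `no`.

Op 1: place WN@(5,2)
Op 2: place WK@(0,3)
Op 3: place BK@(1,0)
Op 4: place BK@(5,3)
Op 5: remove (5,2)
Op 6: place WB@(4,2)
Op 7: place BQ@(3,2)
Per-piece attacks for B:
  BK@(1,0): attacks (1,1) (2,0) (0,0) (2,1) (0,1)
  BQ@(3,2): attacks (3,3) (3,4) (3,5) (3,1) (3,0) (4,2) (2,2) (1,2) (0,2) (4,3) (5,4) (4,1) (5,0) (2,3) (1,4) (0,5) (2,1) (1,0) [ray(1,0) blocked at (4,2); ray(-1,-1) blocked at (1,0)]
  BK@(5,3): attacks (5,4) (5,2) (4,3) (4,4) (4,2)
B attacks (0,1): yes

Answer: yes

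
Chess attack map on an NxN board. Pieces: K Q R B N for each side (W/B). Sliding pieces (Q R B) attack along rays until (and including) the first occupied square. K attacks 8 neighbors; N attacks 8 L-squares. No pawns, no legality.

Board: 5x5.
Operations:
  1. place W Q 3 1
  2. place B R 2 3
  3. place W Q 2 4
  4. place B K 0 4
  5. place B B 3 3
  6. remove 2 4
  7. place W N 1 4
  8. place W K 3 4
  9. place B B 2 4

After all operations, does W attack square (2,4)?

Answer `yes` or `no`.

Answer: yes

Derivation:
Op 1: place WQ@(3,1)
Op 2: place BR@(2,3)
Op 3: place WQ@(2,4)
Op 4: place BK@(0,4)
Op 5: place BB@(3,3)
Op 6: remove (2,4)
Op 7: place WN@(1,4)
Op 8: place WK@(3,4)
Op 9: place BB@(2,4)
Per-piece attacks for W:
  WN@(1,4): attacks (2,2) (3,3) (0,2)
  WQ@(3,1): attacks (3,2) (3,3) (3,0) (4,1) (2,1) (1,1) (0,1) (4,2) (4,0) (2,2) (1,3) (0,4) (2,0) [ray(0,1) blocked at (3,3); ray(-1,1) blocked at (0,4)]
  WK@(3,4): attacks (3,3) (4,4) (2,4) (4,3) (2,3)
W attacks (2,4): yes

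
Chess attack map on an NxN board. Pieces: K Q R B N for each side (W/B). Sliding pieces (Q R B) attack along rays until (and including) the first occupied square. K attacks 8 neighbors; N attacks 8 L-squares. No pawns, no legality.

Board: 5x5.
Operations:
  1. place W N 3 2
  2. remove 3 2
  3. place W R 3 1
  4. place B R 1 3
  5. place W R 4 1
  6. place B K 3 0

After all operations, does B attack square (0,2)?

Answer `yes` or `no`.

Answer: no

Derivation:
Op 1: place WN@(3,2)
Op 2: remove (3,2)
Op 3: place WR@(3,1)
Op 4: place BR@(1,3)
Op 5: place WR@(4,1)
Op 6: place BK@(3,0)
Per-piece attacks for B:
  BR@(1,3): attacks (1,4) (1,2) (1,1) (1,0) (2,3) (3,3) (4,3) (0,3)
  BK@(3,0): attacks (3,1) (4,0) (2,0) (4,1) (2,1)
B attacks (0,2): no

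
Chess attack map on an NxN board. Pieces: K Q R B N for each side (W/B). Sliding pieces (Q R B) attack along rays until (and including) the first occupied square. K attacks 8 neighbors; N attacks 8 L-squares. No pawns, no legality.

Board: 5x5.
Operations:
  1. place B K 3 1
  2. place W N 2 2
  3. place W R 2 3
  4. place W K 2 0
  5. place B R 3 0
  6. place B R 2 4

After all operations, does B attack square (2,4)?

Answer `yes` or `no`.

Op 1: place BK@(3,1)
Op 2: place WN@(2,2)
Op 3: place WR@(2,3)
Op 4: place WK@(2,0)
Op 5: place BR@(3,0)
Op 6: place BR@(2,4)
Per-piece attacks for B:
  BR@(2,4): attacks (2,3) (3,4) (4,4) (1,4) (0,4) [ray(0,-1) blocked at (2,3)]
  BR@(3,0): attacks (3,1) (4,0) (2,0) [ray(0,1) blocked at (3,1); ray(-1,0) blocked at (2,0)]
  BK@(3,1): attacks (3,2) (3,0) (4,1) (2,1) (4,2) (4,0) (2,2) (2,0)
B attacks (2,4): no

Answer: no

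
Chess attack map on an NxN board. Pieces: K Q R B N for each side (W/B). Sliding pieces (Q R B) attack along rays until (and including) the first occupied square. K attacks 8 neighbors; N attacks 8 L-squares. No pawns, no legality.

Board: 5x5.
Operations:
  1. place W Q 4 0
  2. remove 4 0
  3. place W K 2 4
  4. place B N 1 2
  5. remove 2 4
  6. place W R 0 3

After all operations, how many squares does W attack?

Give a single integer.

Answer: 8

Derivation:
Op 1: place WQ@(4,0)
Op 2: remove (4,0)
Op 3: place WK@(2,4)
Op 4: place BN@(1,2)
Op 5: remove (2,4)
Op 6: place WR@(0,3)
Per-piece attacks for W:
  WR@(0,3): attacks (0,4) (0,2) (0,1) (0,0) (1,3) (2,3) (3,3) (4,3)
Union (8 distinct): (0,0) (0,1) (0,2) (0,4) (1,3) (2,3) (3,3) (4,3)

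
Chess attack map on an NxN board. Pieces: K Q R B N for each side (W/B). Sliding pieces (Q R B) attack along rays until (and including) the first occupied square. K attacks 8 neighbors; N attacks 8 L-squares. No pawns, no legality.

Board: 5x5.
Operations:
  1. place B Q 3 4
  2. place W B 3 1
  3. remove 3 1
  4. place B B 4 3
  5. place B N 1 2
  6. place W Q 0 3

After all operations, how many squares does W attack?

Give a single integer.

Op 1: place BQ@(3,4)
Op 2: place WB@(3,1)
Op 3: remove (3,1)
Op 4: place BB@(4,3)
Op 5: place BN@(1,2)
Op 6: place WQ@(0,3)
Per-piece attacks for W:
  WQ@(0,3): attacks (0,4) (0,2) (0,1) (0,0) (1,3) (2,3) (3,3) (4,3) (1,4) (1,2) [ray(1,0) blocked at (4,3); ray(1,-1) blocked at (1,2)]
Union (10 distinct): (0,0) (0,1) (0,2) (0,4) (1,2) (1,3) (1,4) (2,3) (3,3) (4,3)

Answer: 10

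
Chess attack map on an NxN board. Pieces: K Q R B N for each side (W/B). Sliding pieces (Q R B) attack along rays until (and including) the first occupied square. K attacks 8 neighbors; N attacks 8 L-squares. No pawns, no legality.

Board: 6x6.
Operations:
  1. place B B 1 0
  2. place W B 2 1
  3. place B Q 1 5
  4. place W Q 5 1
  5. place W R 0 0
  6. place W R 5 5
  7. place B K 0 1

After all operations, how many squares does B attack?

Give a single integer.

Op 1: place BB@(1,0)
Op 2: place WB@(2,1)
Op 3: place BQ@(1,5)
Op 4: place WQ@(5,1)
Op 5: place WR@(0,0)
Op 6: place WR@(5,5)
Op 7: place BK@(0,1)
Per-piece attacks for B:
  BK@(0,1): attacks (0,2) (0,0) (1,1) (1,2) (1,0)
  BB@(1,0): attacks (2,1) (0,1) [ray(1,1) blocked at (2,1); ray(-1,1) blocked at (0,1)]
  BQ@(1,5): attacks (1,4) (1,3) (1,2) (1,1) (1,0) (2,5) (3,5) (4,5) (5,5) (0,5) (2,4) (3,3) (4,2) (5,1) (0,4) [ray(0,-1) blocked at (1,0); ray(1,0) blocked at (5,5); ray(1,-1) blocked at (5,1)]
Union (19 distinct): (0,0) (0,1) (0,2) (0,4) (0,5) (1,0) (1,1) (1,2) (1,3) (1,4) (2,1) (2,4) (2,5) (3,3) (3,5) (4,2) (4,5) (5,1) (5,5)

Answer: 19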